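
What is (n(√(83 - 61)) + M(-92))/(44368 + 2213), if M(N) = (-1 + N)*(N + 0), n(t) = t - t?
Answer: 2852/15527 ≈ 0.18368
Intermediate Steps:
n(t) = 0
M(N) = N*(-1 + N) (M(N) = (-1 + N)*N = N*(-1 + N))
(n(√(83 - 61)) + M(-92))/(44368 + 2213) = (0 - 92*(-1 - 92))/(44368 + 2213) = (0 - 92*(-93))/46581 = (0 + 8556)*(1/46581) = 8556*(1/46581) = 2852/15527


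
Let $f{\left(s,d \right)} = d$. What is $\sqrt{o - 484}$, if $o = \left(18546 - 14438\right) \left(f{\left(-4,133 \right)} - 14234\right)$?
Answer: $4 i \sqrt{3620462} \approx 7611.0 i$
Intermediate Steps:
$o = -57926908$ ($o = \left(18546 - 14438\right) \left(133 - 14234\right) = 4108 \left(-14101\right) = -57926908$)
$\sqrt{o - 484} = \sqrt{-57926908 - 484} = \sqrt{-57927392} = 4 i \sqrt{3620462}$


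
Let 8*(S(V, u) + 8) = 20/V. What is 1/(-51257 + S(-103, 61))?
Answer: -206/10560595 ≈ -1.9506e-5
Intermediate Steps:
S(V, u) = -8 + 5/(2*V) (S(V, u) = -8 + (20/V)/8 = -8 + 5/(2*V))
1/(-51257 + S(-103, 61)) = 1/(-51257 + (-8 + (5/2)/(-103))) = 1/(-51257 + (-8 + (5/2)*(-1/103))) = 1/(-51257 + (-8 - 5/206)) = 1/(-51257 - 1653/206) = 1/(-10560595/206) = -206/10560595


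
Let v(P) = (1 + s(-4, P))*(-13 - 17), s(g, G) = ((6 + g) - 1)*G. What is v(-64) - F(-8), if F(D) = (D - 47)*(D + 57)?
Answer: 4585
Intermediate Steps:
F(D) = (-47 + D)*(57 + D)
s(g, G) = G*(5 + g) (s(g, G) = (5 + g)*G = G*(5 + g))
v(P) = -30 - 30*P (v(P) = (1 + P*(5 - 4))*(-13 - 17) = (1 + P*1)*(-30) = (1 + P)*(-30) = -30 - 30*P)
v(-64) - F(-8) = (-30 - 30*(-64)) - (-2679 + (-8)² + 10*(-8)) = (-30 + 1920) - (-2679 + 64 - 80) = 1890 - 1*(-2695) = 1890 + 2695 = 4585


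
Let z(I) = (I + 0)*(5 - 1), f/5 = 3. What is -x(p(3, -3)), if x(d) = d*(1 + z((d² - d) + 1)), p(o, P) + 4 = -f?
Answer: 28975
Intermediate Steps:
f = 15 (f = 5*3 = 15)
p(o, P) = -19 (p(o, P) = -4 - 1*15 = -4 - 15 = -19)
z(I) = 4*I (z(I) = I*4 = 4*I)
x(d) = d*(5 - 4*d + 4*d²) (x(d) = d*(1 + 4*((d² - d) + 1)) = d*(1 + 4*(1 + d² - d)) = d*(1 + (4 - 4*d + 4*d²)) = d*(5 - 4*d + 4*d²))
-x(p(3, -3)) = -(-19)*(5 - 4*(-19) + 4*(-19)²) = -(-19)*(5 + 76 + 4*361) = -(-19)*(5 + 76 + 1444) = -(-19)*1525 = -1*(-28975) = 28975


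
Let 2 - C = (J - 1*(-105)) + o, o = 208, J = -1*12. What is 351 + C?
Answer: 52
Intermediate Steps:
J = -12
C = -299 (C = 2 - ((-12 - 1*(-105)) + 208) = 2 - ((-12 + 105) + 208) = 2 - (93 + 208) = 2 - 1*301 = 2 - 301 = -299)
351 + C = 351 - 299 = 52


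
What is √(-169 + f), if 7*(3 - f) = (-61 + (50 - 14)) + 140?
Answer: I*√8939/7 ≈ 13.507*I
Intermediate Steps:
f = -94/7 (f = 3 - ((-61 + (50 - 14)) + 140)/7 = 3 - ((-61 + 36) + 140)/7 = 3 - (-25 + 140)/7 = 3 - ⅐*115 = 3 - 115/7 = -94/7 ≈ -13.429)
√(-169 + f) = √(-169 - 94/7) = √(-1277/7) = I*√8939/7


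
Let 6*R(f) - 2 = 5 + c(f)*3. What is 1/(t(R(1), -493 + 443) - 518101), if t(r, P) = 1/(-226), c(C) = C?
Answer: -226/117090827 ≈ -1.9301e-6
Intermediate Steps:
R(f) = 7/6 + f/2 (R(f) = 1/3 + (5 + f*3)/6 = 1/3 + (5 + 3*f)/6 = 1/3 + (5/6 + f/2) = 7/6 + f/2)
t(r, P) = -1/226
1/(t(R(1), -493 + 443) - 518101) = 1/(-1/226 - 518101) = 1/(-117090827/226) = -226/117090827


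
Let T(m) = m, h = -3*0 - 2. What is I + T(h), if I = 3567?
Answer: 3565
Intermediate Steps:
h = -2 (h = 0 - 2 = -2)
I + T(h) = 3567 - 2 = 3565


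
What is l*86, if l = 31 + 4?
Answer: 3010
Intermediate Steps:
l = 35
l*86 = 35*86 = 3010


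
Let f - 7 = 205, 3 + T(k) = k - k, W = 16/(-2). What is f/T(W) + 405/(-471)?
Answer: -33689/471 ≈ -71.526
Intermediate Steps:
W = -8 (W = 16*(-1/2) = -8)
T(k) = -3 (T(k) = -3 + (k - k) = -3 + 0 = -3)
f = 212 (f = 7 + 205 = 212)
f/T(W) + 405/(-471) = 212/(-3) + 405/(-471) = 212*(-1/3) + 405*(-1/471) = -212/3 - 135/157 = -33689/471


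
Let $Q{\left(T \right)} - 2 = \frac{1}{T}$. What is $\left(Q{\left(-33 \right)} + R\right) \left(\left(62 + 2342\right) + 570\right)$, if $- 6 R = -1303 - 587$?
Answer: $\frac{31108040}{33} \approx 9.4267 \cdot 10^{5}$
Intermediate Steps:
$Q{\left(T \right)} = 2 + \frac{1}{T}$
$R = 315$ ($R = - \frac{-1303 - 587}{6} = \left(- \frac{1}{6}\right) \left(-1890\right) = 315$)
$\left(Q{\left(-33 \right)} + R\right) \left(\left(62 + 2342\right) + 570\right) = \left(\left(2 + \frac{1}{-33}\right) + 315\right) \left(\left(62 + 2342\right) + 570\right) = \left(\left(2 - \frac{1}{33}\right) + 315\right) \left(2404 + 570\right) = \left(\frac{65}{33} + 315\right) 2974 = \frac{10460}{33} \cdot 2974 = \frac{31108040}{33}$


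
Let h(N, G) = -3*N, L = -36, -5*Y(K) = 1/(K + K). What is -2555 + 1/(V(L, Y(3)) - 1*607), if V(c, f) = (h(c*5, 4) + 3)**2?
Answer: -751788309/294242 ≈ -2555.0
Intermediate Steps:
Y(K) = -1/(10*K) (Y(K) = -1/(5*(K + K)) = -1/(2*K)/5 = -1/(10*K))
V(c, f) = (3 - 15*c)**2 (V(c, f) = (-3*c*5 + 3)**2 = (-15*c + 3)**2 = (3 - 15*c)**2)
-2555 + 1/(V(L, Y(3)) - 1*607) = -2555 + 1/(9*(-1 + 5*(-36))**2 - 1*607) = -2555 + 1/(9*(-1 - 180)**2 - 607) = -2555 + 1/(9*(-181)**2 - 607) = -2555 + 1/(9*32761 - 607) = -2555 + 1/(294849 - 607) = -2555 + 1/294242 = -751788309/294242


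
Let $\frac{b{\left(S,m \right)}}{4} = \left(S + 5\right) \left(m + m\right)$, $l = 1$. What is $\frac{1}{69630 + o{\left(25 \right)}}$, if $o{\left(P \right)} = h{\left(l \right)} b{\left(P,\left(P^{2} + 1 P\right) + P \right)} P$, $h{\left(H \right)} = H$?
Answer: $\frac{1}{4119630} \approx 2.4274 \cdot 10^{-7}$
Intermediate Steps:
$b{\left(S,m \right)} = 8 m \left(5 + S\right)$ ($b{\left(S,m \right)} = 4 \left(S + 5\right) \left(m + m\right) = 4 \left(5 + S\right) 2 m = 4 \cdot 2 m \left(5 + S\right) = 8 m \left(5 + S\right)$)
$o{\left(P \right)} = 8 P \left(5 + P\right) \left(P^{2} + 2 P\right)$ ($o{\left(P \right)} = 1 \cdot 8 \left(\left(P^{2} + 1 P\right) + P\right) \left(5 + P\right) P = 1 \cdot 8 \left(\left(P^{2} + P\right) + P\right) \left(5 + P\right) P = 1 \cdot 8 \left(\left(P + P^{2}\right) + P\right) \left(5 + P\right) P = 1 \cdot 8 \left(P^{2} + 2 P\right) \left(5 + P\right) P = 1 \cdot 8 \left(5 + P\right) \left(P^{2} + 2 P\right) P = 1 \cdot 8 P \left(5 + P\right) \left(P^{2} + 2 P\right) = 8 P \left(5 + P\right) \left(P^{2} + 2 P\right)$)
$\frac{1}{69630 + o{\left(25 \right)}} = \frac{1}{69630 + 8 \cdot 25^{2} \left(2 + 25\right) \left(5 + 25\right)} = \frac{1}{69630 + 8 \cdot 625 \cdot 27 \cdot 30} = \frac{1}{69630 + 4050000} = \frac{1}{4119630}$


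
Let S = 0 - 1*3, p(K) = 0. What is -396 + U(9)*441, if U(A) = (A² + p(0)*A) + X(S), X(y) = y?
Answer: 34002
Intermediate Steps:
S = -3 (S = 0 - 3 = -3)
U(A) = -3 + A² (U(A) = (A² + 0*A) - 3 = (A² + 0) - 3 = A² - 3 = -3 + A²)
-396 + U(9)*441 = -396 + (-3 + 9²)*441 = -396 + (-3 + 81)*441 = -396 + 78*441 = -396 + 34398 = 34002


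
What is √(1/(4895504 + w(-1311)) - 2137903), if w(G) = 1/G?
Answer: I*√88061930011945959059974174/6418005743 ≈ 1462.2*I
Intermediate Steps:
√(1/(4895504 + w(-1311)) - 2137903) = √(1/(4895504 + 1/(-1311)) - 2137903) = √(1/(4895504 - 1/1311) - 2137903) = √(1/(6418005743/1311) - 2137903) = √(1311/6418005743 - 2137903) = √(-13721073731975618/6418005743) = I*√88061930011945959059974174/6418005743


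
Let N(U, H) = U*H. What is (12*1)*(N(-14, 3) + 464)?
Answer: 5064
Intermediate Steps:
N(U, H) = H*U
(12*1)*(N(-14, 3) + 464) = (12*1)*(3*(-14) + 464) = 12*(-42 + 464) = 12*422 = 5064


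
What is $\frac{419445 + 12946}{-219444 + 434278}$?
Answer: $\frac{432391}{214834} \approx 2.0127$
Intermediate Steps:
$\frac{419445 + 12946}{-219444 + 434278} = \frac{432391}{214834}$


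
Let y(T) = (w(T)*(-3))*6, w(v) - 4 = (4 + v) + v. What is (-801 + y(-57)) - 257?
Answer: 850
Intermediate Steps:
w(v) = 8 + 2*v (w(v) = 4 + ((4 + v) + v) = 4 + (4 + 2*v) = 8 + 2*v)
y(T) = -144 - 36*T (y(T) = ((8 + 2*T)*(-3))*6 = (-24 - 6*T)*6 = -144 - 36*T)
(-801 + y(-57)) - 257 = (-801 + (-144 - 36*(-57))) - 257 = (-801 + (-144 + 2052)) - 257 = (-801 + 1908) - 257 = 1107 - 257 = 850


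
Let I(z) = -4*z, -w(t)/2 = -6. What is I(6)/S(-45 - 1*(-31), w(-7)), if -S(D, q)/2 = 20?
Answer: ⅗ ≈ 0.60000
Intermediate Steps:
w(t) = 12 (w(t) = -2*(-6) = 12)
S(D, q) = -40 (S(D, q) = -2*20 = -40)
I(6)/S(-45 - 1*(-31), w(-7)) = -4*6/(-40) = -24*(-1/40) = ⅗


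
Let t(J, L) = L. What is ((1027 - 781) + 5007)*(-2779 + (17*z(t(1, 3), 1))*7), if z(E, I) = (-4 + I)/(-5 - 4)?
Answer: -14389718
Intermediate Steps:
z(E, I) = 4/9 - I/9 (z(E, I) = (-4 + I)/(-9) = (-4 + I)*(-1/9) = 4/9 - I/9)
((1027 - 781) + 5007)*(-2779 + (17*z(t(1, 3), 1))*7) = ((1027 - 781) + 5007)*(-2779 + (17*(4/9 - 1/9*1))*7) = (246 + 5007)*(-2779 + (17*(4/9 - 1/9))*7) = 5253*(-2779 + (17*(1/3))*7) = 5253*(-2779 + (17/3)*7) = 5253*(-2779 + 119/3) = 5253*(-8218/3) = -14389718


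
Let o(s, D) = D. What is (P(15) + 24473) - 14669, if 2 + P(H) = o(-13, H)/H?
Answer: 9803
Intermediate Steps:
P(H) = -1 (P(H) = -2 + H/H = -2 + 1 = -1)
(P(15) + 24473) - 14669 = (-1 + 24473) - 14669 = 24472 - 14669 = 9803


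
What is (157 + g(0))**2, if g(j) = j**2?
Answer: 24649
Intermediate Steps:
(157 + g(0))**2 = (157 + 0**2)**2 = (157 + 0)**2 = 157**2 = 24649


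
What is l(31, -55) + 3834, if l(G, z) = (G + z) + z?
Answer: 3755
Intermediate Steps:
l(G, z) = G + 2*z
l(31, -55) + 3834 = (31 + 2*(-55)) + 3834 = (31 - 110) + 3834 = -79 + 3834 = 3755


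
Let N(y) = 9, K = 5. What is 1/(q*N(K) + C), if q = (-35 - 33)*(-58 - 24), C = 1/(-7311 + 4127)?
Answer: 3184/159785855 ≈ 1.9927e-5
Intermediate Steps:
C = -1/3184 (C = 1/(-3184) = -1/3184 ≈ -0.00031407)
q = 5576 (q = -68*(-82) = 5576)
1/(q*N(K) + C) = 1/(5576*9 - 1/3184) = 1/(50184 - 1/3184) = 1/(159785855/3184) = 3184/159785855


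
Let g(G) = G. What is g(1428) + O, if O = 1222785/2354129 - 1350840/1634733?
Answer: 1831431536368147/1282790787519 ≈ 1427.7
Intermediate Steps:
O = -393708208985/1282790787519 (O = 1222785*(1/2354129) - 1350840*1/1634733 = 1222785/2354129 - 450280/544911 = -393708208985/1282790787519 ≈ -0.30692)
g(1428) + O = 1428 - 393708208985/1282790787519 = 1831431536368147/1282790787519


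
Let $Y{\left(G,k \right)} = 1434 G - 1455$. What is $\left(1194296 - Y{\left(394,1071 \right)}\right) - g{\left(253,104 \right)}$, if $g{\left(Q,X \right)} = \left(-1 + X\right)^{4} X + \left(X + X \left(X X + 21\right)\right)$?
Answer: $-11705788021$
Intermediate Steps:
$Y{\left(G,k \right)} = -1455 + 1434 G$
$g{\left(Q,X \right)} = X + X \left(-1 + X\right)^{4} + X \left(21 + X^{2}\right)$ ($g{\left(Q,X \right)} = X \left(-1 + X\right)^{4} + \left(X + X \left(X^{2} + 21\right)\right) = X \left(-1 + X\right)^{4} + \left(X + X \left(21 + X^{2}\right)\right) = X + X \left(-1 + X\right)^{4} + X \left(21 + X^{2}\right)$)
$\left(1194296 - Y{\left(394,1071 \right)}\right) - g{\left(253,104 \right)} = \left(1194296 - \left(-1455 + 1434 \cdot 394\right)\right) - 104 \left(22 + 104^{2} + \left(-1 + 104\right)^{4}\right) = \left(1194296 - \left(-1455 + 564996\right)\right) - 104 \left(22 + 10816 + 103^{4}\right) = \left(1194296 - 563541\right) - 104 \left(22 + 10816 + 112550881\right) = \left(1194296 - 563541\right) - 104 \cdot 112561719 = 630755 - 11706418776 = -11705788021$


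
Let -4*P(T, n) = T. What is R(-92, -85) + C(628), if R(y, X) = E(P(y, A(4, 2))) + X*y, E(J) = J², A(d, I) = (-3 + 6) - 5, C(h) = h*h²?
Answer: 247681501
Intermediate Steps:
C(h) = h³
A(d, I) = -2 (A(d, I) = 3 - 5 = -2)
P(T, n) = -T/4
R(y, X) = y²/16 + X*y (R(y, X) = (-y/4)² + X*y = y²/16 + X*y)
R(-92, -85) + C(628) = (1/16)*(-92)*(-92 + 16*(-85)) + 628³ = (1/16)*(-92)*(-92 - 1360) + 247673152 = (1/16)*(-92)*(-1452) + 247673152 = 8349 + 247673152 = 247681501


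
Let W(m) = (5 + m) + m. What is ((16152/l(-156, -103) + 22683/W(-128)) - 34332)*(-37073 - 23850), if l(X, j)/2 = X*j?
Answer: 704806682422526/336089 ≈ 2.0971e+9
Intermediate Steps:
W(m) = 5 + 2*m
l(X, j) = 2*X*j (l(X, j) = 2*(X*j) = 2*X*j)
((16152/l(-156, -103) + 22683/W(-128)) - 34332)*(-37073 - 23850) = ((16152/((2*(-156)*(-103))) + 22683/(5 + 2*(-128))) - 34332)*(-37073 - 23850) = ((16152/32136 + 22683/(5 - 256)) - 34332)*(-60923) = ((16152*(1/32136) + 22683/(-251)) - 34332)*(-60923) = ((673/1339 + 22683*(-1/251)) - 34332)*(-60923) = ((673/1339 - 22683/251) - 34332)*(-60923) = (-30203614/336089 - 34332)*(-60923) = -11568811162/336089*(-60923) = 704806682422526/336089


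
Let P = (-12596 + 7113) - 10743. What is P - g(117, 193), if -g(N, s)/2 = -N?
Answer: -16460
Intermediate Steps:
P = -16226 (P = -5483 - 10743 = -16226)
g(N, s) = 2*N (g(N, s) = -(-2)*N = 2*N)
P - g(117, 193) = -16226 - 2*117 = -16226 - 1*234 = -16226 - 234 = -16460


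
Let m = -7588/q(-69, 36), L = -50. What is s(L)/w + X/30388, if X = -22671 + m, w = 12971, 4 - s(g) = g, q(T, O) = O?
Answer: -664106822/886866183 ≈ -0.74882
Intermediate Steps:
s(g) = 4 - g
m = -1897/9 (m = -7588/36 = -7588*1/36 = -1897/9 ≈ -210.78)
X = -205936/9 (X = -22671 - 1897/9 = -205936/9 ≈ -22882.)
s(L)/w + X/30388 = (4 - 1*(-50))/12971 - 205936/9/30388 = (4 + 50)*(1/12971) - 205936/9*1/30388 = 54*(1/12971) - 51484/68373 = 54/12971 - 51484/68373 = -664106822/886866183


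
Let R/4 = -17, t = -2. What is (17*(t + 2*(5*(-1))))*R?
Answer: 13872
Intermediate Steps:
R = -68 (R = 4*(-17) = -68)
(17*(t + 2*(5*(-1))))*R = (17*(-2 + 2*(5*(-1))))*(-68) = (17*(-2 + 2*(-5)))*(-68) = (17*(-2 - 10))*(-68) = (17*(-12))*(-68) = -204*(-68) = 13872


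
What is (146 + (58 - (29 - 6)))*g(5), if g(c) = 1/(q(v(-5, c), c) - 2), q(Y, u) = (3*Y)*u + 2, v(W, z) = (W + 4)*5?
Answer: -181/75 ≈ -2.4133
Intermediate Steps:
v(W, z) = 20 + 5*W (v(W, z) = (4 + W)*5 = 20 + 5*W)
q(Y, u) = 2 + 3*Y*u (q(Y, u) = 3*Y*u + 2 = 2 + 3*Y*u)
g(c) = -1/(15*c) (g(c) = 1/((2 + 3*(20 + 5*(-5))*c) - 2) = 1/((2 + 3*(20 - 25)*c) - 2) = 1/((2 + 3*(-5)*c) - 2) = 1/((2 - 15*c) - 2) = 1/(-15*c) = -1/(15*c))
(146 + (58 - (29 - 6)))*g(5) = (146 + (58 - (29 - 6)))*(-1/15/5) = (146 + (58 - 1*23))*(-1/15*1/5) = (146 + (58 - 23))*(-1/75) = (146 + 35)*(-1/75) = 181*(-1/75) = -181/75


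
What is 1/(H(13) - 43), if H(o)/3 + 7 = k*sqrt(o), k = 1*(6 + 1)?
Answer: 64/1637 + 21*sqrt(13)/1637 ≈ 0.085349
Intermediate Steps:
k = 7 (k = 1*7 = 7)
H(o) = -21 + 21*sqrt(o) (H(o) = -21 + 3*(7*sqrt(o)) = -21 + 21*sqrt(o))
1/(H(13) - 43) = 1/((-21 + 21*sqrt(13)) - 43) = 1/(-64 + 21*sqrt(13))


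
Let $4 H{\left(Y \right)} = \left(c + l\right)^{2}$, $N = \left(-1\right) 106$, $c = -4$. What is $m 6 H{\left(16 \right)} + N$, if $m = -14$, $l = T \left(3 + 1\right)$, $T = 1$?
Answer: $-106$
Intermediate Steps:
$l = 4$ ($l = 1 \left(3 + 1\right) = 1 \cdot 4 = 4$)
$N = -106$
$H{\left(Y \right)} = 0$ ($H{\left(Y \right)} = \frac{\left(-4 + 4\right)^{2}}{4} = \frac{0^{2}}{4} = \frac{1}{4} \cdot 0 = 0$)
$m 6 H{\left(16 \right)} + N = \left(-14\right) 6 \cdot 0 - 106 = \left(-84\right) 0 - 106 = 0 - 106 = -106$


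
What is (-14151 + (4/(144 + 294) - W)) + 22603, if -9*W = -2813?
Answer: 5347621/657 ≈ 8139.5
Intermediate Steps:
W = 2813/9 (W = -⅑*(-2813) = 2813/9 ≈ 312.56)
(-14151 + (4/(144 + 294) - W)) + 22603 = (-14151 + (4/(144 + 294) - 1*2813/9)) + 22603 = (-14151 + (4/438 - 2813/9)) + 22603 = (-14151 + ((1/438)*4 - 2813/9)) + 22603 = (-14151 + (2/219 - 2813/9)) + 22603 = (-14151 - 205343/657) + 22603 = -9502550/657 + 22603 = 5347621/657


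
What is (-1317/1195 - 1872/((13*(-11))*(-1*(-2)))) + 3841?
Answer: 50561498/13145 ≈ 3846.4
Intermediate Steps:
(-1317/1195 - 1872/((13*(-11))*(-1*(-2)))) + 3841 = (-1317*1/1195 - 1872/((-143*2))) + 3841 = (-1317/1195 - 1872/(-286)) + 3841 = (-1317/1195 - 1872*(-1/286)) + 3841 = (-1317/1195 + 72/11) + 3841 = 71553/13145 + 3841 = 50561498/13145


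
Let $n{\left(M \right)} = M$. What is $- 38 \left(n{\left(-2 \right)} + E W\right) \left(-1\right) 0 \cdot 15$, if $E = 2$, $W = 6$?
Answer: $0$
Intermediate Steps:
$- 38 \left(n{\left(-2 \right)} + E W\right) \left(-1\right) 0 \cdot 15 = - 38 \left(-2 + 2 \cdot 6\right) \left(-1\right) 0 \cdot 15 = - 38 \left(-2 + 12\right) \left(-1\right) 0 \cdot 15 = - 38 \cdot 10 \left(-1\right) 0 \cdot 15 = - 38 \left(\left(-10\right) 0\right) 15 = \left(-38\right) 0 \cdot 15 = 0 \cdot 15 = 0$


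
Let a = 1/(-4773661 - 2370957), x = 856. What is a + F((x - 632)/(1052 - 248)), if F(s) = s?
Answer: 400098407/1436068218 ≈ 0.27861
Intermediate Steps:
a = -1/7144618 (a = 1/(-7144618) = -1/7144618 ≈ -1.3997e-7)
a + F((x - 632)/(1052 - 248)) = -1/7144618 + (856 - 632)/(1052 - 248) = -1/7144618 + 224/804 = -1/7144618 + 224*(1/804) = -1/7144618 + 56/201 = 400098407/1436068218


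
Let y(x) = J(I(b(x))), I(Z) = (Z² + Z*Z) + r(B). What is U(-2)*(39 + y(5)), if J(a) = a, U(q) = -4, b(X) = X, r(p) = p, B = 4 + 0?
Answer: -372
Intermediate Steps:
B = 4
I(Z) = 4 + 2*Z² (I(Z) = (Z² + Z*Z) + 4 = (Z² + Z²) + 4 = 2*Z² + 4 = 4 + 2*Z²)
y(x) = 4 + 2*x²
U(-2)*(39 + y(5)) = -4*(39 + (4 + 2*5²)) = -4*(39 + (4 + 2*25)) = -4*(39 + (4 + 50)) = -4*(39 + 54) = -4*93 = -372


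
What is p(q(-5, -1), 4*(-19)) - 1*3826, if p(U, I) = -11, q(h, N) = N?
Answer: -3837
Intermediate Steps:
p(q(-5, -1), 4*(-19)) - 1*3826 = -11 - 1*3826 = -11 - 3826 = -3837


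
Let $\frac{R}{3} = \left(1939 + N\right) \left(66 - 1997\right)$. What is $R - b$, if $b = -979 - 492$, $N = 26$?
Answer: $-11381774$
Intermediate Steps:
$R = -11383245$ ($R = 3 \left(1939 + 26\right) \left(66 - 1997\right) = 3 \cdot 1965 \left(-1931\right) = 3 \left(-3794415\right) = -11383245$)
$b = -1471$ ($b = -979 - 492 = -1471$)
$R - b = -11383245 - -1471 = -11383245 + 1471 = -11381774$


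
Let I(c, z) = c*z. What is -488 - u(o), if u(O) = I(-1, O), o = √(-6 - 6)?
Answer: -488 + 2*I*√3 ≈ -488.0 + 3.4641*I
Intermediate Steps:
o = 2*I*√3 (o = √(-12) = 2*I*√3 ≈ 3.4641*I)
u(O) = -O
-488 - u(o) = -488 - (-1)*2*I*√3 = -488 - (-2)*I*√3 = -488 + 2*I*√3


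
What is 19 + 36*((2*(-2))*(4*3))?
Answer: -1709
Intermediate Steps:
19 + 36*((2*(-2))*(4*3)) = 19 + 36*(-4*12) = 19 + 36*(-48) = 19 - 1728 = -1709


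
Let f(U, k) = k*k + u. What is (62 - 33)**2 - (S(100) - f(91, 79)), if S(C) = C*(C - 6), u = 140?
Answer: -2178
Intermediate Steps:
f(U, k) = 140 + k**2 (f(U, k) = k*k + 140 = k**2 + 140 = 140 + k**2)
S(C) = C*(-6 + C)
(62 - 33)**2 - (S(100) - f(91, 79)) = (62 - 33)**2 - (100*(-6 + 100) - (140 + 79**2)) = 29**2 - (100*94 - (140 + 6241)) = 841 - (9400 - 1*6381) = 841 - (9400 - 6381) = 841 - 1*3019 = 841 - 3019 = -2178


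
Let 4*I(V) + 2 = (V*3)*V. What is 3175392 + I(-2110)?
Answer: 13028933/2 ≈ 6.5145e+6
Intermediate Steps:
I(V) = -1/2 + 3*V**2/4 (I(V) = -1/2 + ((V*3)*V)/4 = -1/2 + ((3*V)*V)/4 = -1/2 + (3*V**2)/4 = -1/2 + 3*V**2/4)
3175392 + I(-2110) = 3175392 + (-1/2 + (3/4)*(-2110)**2) = 3175392 + (-1/2 + (3/4)*4452100) = 3175392 + (-1/2 + 3339075) = 3175392 + 6678149/2 = 13028933/2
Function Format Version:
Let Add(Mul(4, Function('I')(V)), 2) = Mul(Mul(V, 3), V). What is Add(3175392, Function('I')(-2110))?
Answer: Rational(13028933, 2) ≈ 6.5145e+6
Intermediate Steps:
Function('I')(V) = Add(Rational(-1, 2), Mul(Rational(3, 4), Pow(V, 2))) (Function('I')(V) = Add(Rational(-1, 2), Mul(Rational(1, 4), Mul(Mul(V, 3), V))) = Add(Rational(-1, 2), Mul(Rational(1, 4), Mul(Mul(3, V), V))) = Add(Rational(-1, 2), Mul(Rational(1, 4), Mul(3, Pow(V, 2)))) = Add(Rational(-1, 2), Mul(Rational(3, 4), Pow(V, 2))))
Add(3175392, Function('I')(-2110)) = Add(3175392, Add(Rational(-1, 2), Mul(Rational(3, 4), Pow(-2110, 2)))) = Add(3175392, Add(Rational(-1, 2), Mul(Rational(3, 4), 4452100))) = Add(3175392, Add(Rational(-1, 2), 3339075)) = Add(3175392, Rational(6678149, 2)) = Rational(13028933, 2)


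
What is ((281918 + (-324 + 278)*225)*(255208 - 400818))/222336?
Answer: -1235719265/6948 ≈ -1.7785e+5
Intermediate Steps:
((281918 + (-324 + 278)*225)*(255208 - 400818))/222336 = ((281918 - 46*225)*(-145610))*(1/222336) = ((281918 - 10350)*(-145610))*(1/222336) = (271568*(-145610))*(1/222336) = -39543016480*1/222336 = -1235719265/6948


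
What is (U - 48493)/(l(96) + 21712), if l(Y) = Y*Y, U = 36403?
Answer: -6045/15464 ≈ -0.39091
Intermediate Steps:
l(Y) = Y**2
(U - 48493)/(l(96) + 21712) = (36403 - 48493)/(96**2 + 21712) = -12090/(9216 + 21712) = -12090/30928 = -12090*1/30928 = -6045/15464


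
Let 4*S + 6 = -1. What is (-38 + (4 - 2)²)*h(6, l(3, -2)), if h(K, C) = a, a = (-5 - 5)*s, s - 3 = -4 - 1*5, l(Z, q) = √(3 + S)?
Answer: -2040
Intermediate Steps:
S = -7/4 (S = -3/2 + (¼)*(-1) = -3/2 - ¼ = -7/4 ≈ -1.7500)
l(Z, q) = √5/2 (l(Z, q) = √(3 - 7/4) = √(5/4) = √5/2)
s = -6 (s = 3 + (-4 - 1*5) = 3 + (-4 - 5) = 3 - 9 = -6)
a = 60 (a = (-5 - 5)*(-6) = -10*(-6) = 60)
h(K, C) = 60
(-38 + (4 - 2)²)*h(6, l(3, -2)) = (-38 + (4 - 2)²)*60 = (-38 + 2²)*60 = (-38 + 4)*60 = -34*60 = -2040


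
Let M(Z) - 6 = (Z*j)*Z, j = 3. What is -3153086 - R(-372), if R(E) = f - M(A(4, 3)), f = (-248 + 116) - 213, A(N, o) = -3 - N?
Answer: -3152588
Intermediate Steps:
M(Z) = 6 + 3*Z**2 (M(Z) = 6 + (Z*3)*Z = 6 + (3*Z)*Z = 6 + 3*Z**2)
f = -345 (f = -132 - 213 = -345)
R(E) = -498 (R(E) = -345 - (6 + 3*(-3 - 1*4)**2) = -345 - (6 + 3*(-3 - 4)**2) = -345 - (6 + 3*(-7)**2) = -345 - (6 + 3*49) = -345 - (6 + 147) = -345 - 1*153 = -345 - 153 = -498)
-3153086 - R(-372) = -3153086 - 1*(-498) = -3153086 + 498 = -3152588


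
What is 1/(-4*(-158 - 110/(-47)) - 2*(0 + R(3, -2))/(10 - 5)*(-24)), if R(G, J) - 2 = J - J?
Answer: 235/150832 ≈ 0.0015580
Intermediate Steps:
R(G, J) = 2 (R(G, J) = 2 + (J - J) = 2 + 0 = 2)
1/(-4*(-158 - 110/(-47)) - 2*(0 + R(3, -2))/(10 - 5)*(-24)) = 1/(-4*(-158 - 110/(-47)) - 2*(0 + 2)/(10 - 5)*(-24)) = 1/(-4*(-158 - 110*(-1/47)) - 4/5*(-24)) = 1/(-4*(-158 + 110/47) - 4/5*(-24)) = 1/(-4*(-7316/47) - 2*2/5*(-24)) = 1/(29264/47 - 4/5*(-24)) = 1/(29264/47 + 96/5) = 1/(150832/235) = 235/150832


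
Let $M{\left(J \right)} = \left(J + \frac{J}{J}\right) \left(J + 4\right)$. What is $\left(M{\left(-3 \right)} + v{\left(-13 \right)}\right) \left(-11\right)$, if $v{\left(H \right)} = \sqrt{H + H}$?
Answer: $22 - 11 i \sqrt{26} \approx 22.0 - 56.089 i$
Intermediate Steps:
$M{\left(J \right)} = \left(1 + J\right) \left(4 + J\right)$ ($M{\left(J \right)} = \left(J + 1\right) \left(4 + J\right) = \left(1 + J\right) \left(4 + J\right)$)
$v{\left(H \right)} = \sqrt{2} \sqrt{H}$ ($v{\left(H \right)} = \sqrt{2 H} = \sqrt{2} \sqrt{H}$)
$\left(M{\left(-3 \right)} + v{\left(-13 \right)}\right) \left(-11\right) = \left(\left(4 + \left(-3\right)^{2} + 5 \left(-3\right)\right) + \sqrt{2} \sqrt{-13}\right) \left(-11\right) = \left(\left(4 + 9 - 15\right) + \sqrt{2} i \sqrt{13}\right) \left(-11\right) = \left(-2 + i \sqrt{26}\right) \left(-11\right) = 22 - 11 i \sqrt{26}$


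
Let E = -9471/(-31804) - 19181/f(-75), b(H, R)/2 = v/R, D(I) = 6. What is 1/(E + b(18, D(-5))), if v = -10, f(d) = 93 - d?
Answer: -1335768/156562909 ≈ -0.0085318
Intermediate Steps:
b(H, R) = -20/R (b(H, R) = 2*(-10/R) = -20/R)
E = -152110349/1335768 (E = -9471/(-31804) - 19181/(93 - 1*(-75)) = -9471*(-1/31804) - 19181/(93 + 75) = 9471/31804 - 19181/168 = -152110349/1335768 ≈ -113.87)
1/(E + b(18, D(-5))) = 1/(-152110349/1335768 - 20/6) = 1/(-152110349/1335768 - 20*⅙) = 1/(-152110349/1335768 - 10/3) = 1/(-156562909/1335768) = -1335768/156562909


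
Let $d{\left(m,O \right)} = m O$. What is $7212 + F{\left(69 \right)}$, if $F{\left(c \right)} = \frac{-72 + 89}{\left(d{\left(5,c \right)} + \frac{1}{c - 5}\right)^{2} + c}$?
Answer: $\frac{3518397239852}{487853185} \approx 7212.0$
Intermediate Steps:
$d{\left(m,O \right)} = O m$
$F{\left(c \right)} = \frac{17}{c + \left(\frac{1}{-5 + c} + 5 c\right)^{2}}$ ($F{\left(c \right)} = \frac{-72 + 89}{\left(c 5 + \frac{1}{c - 5}\right)^{2} + c} = \frac{17}{\left(5 c + \frac{1}{-5 + c}\right)^{2} + c} = \frac{17}{\left(\frac{1}{-5 + c} + 5 c\right)^{2} + c} = \frac{17}{c + \left(\frac{1}{-5 + c} + 5 c\right)^{2}}$)
$7212 + F{\left(69 \right)} = 7212 + \frac{17 \left(-5 + 69\right)^{2}}{\left(1 - 1725 + 5 \cdot 69^{2}\right)^{2} + 69 \left(-5 + 69\right)^{2}} = 7212 + \frac{17 \cdot 64^{2}}{\left(1 - 1725 + 5 \cdot 4761\right)^{2} + 69 \cdot 64^{2}} = 7212 + 17 \cdot 4096 \frac{1}{\left(1 - 1725 + 23805\right)^{2} + 69 \cdot 4096} = 7212 + 17 \cdot 4096 \frac{1}{22081^{2} + 282624} = 7212 + 17 \cdot 4096 \frac{1}{487570561 + 282624} = 7212 + 17 \cdot 4096 \cdot \frac{1}{487853185} = 7212 + \frac{69632}{487853185} = \frac{3518397239852}{487853185}$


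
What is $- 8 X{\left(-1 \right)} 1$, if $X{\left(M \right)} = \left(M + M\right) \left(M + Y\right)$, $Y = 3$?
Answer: $32$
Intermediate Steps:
$X{\left(M \right)} = 2 M \left(3 + M\right)$ ($X{\left(M \right)} = \left(M + M\right) \left(M + 3\right) = 2 M \left(3 + M\right)$)
$- 8 X{\left(-1 \right)} 1 = - 8 \cdot 2 \left(-1\right) \left(3 - 1\right) 1 = - 8 \cdot 2 \left(-1\right) 2 \cdot 1 = \left(-8\right) \left(-4\right) 1 = 32 \cdot 1 = 32$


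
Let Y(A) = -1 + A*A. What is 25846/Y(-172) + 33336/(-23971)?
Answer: -366624422/709134093 ≈ -0.51700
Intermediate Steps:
Y(A) = -1 + A²
25846/Y(-172) + 33336/(-23971) = 25846/(-1 + (-172)²) + 33336/(-23971) = 25846/(-1 + 29584) + 33336*(-1/23971) = 25846/29583 - 33336/23971 = -366624422/709134093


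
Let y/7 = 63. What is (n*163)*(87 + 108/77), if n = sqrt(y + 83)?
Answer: 2219082*sqrt(131)/77 ≈ 3.2985e+5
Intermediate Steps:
y = 441 (y = 7*63 = 441)
n = 2*sqrt(131) (n = sqrt(441 + 83) = sqrt(524) = 2*sqrt(131) ≈ 22.891)
(n*163)*(87 + 108/77) = ((2*sqrt(131))*163)*(87 + 108/77) = (326*sqrt(131))*(87 + 108*(1/77)) = (326*sqrt(131))*(87 + 108/77) = (326*sqrt(131))*(6807/77) = 2219082*sqrt(131)/77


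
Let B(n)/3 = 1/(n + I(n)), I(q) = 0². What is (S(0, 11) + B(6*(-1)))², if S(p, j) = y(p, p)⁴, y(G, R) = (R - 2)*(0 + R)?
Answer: ¼ ≈ 0.25000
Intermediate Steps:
I(q) = 0
B(n) = 3/n (B(n) = 3/(n + 0) = 3/n)
y(G, R) = R*(-2 + R) (y(G, R) = (-2 + R)*R = R*(-2 + R))
S(p, j) = p⁴*(-2 + p)⁴ (S(p, j) = (p*(-2 + p))⁴ = p⁴*(-2 + p)⁴)
(S(0, 11) + B(6*(-1)))² = (0⁴*(-2 + 0)⁴ + 3/((6*(-1))))² = (0*(-2)⁴ + 3/(-6))² = (0*16 + 3*(-⅙))² = (0 - ½)² = (-½)² = ¼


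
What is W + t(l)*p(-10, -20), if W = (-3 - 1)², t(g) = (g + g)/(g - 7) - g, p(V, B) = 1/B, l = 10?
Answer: 97/6 ≈ 16.167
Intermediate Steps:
t(g) = -g + 2*g/(-7 + g) (t(g) = (2*g)/(-7 + g) - g = 2*g/(-7 + g) - g = -g + 2*g/(-7 + g))
W = 16 (W = (-4)² = 16)
W + t(l)*p(-10, -20) = 16 + (10*(9 - 1*10)/(-7 + 10))/(-20) = 16 + (10*(9 - 10)/3)*(-1/20) = 16 + (10*(⅓)*(-1))*(-1/20) = 16 - 10/3*(-1/20) = 16 + ⅙ = 97/6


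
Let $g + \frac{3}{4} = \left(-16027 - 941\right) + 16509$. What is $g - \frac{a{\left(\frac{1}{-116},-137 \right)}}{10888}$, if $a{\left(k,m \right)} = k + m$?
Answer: $- \frac{580652035}{1263008} \approx -459.74$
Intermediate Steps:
$g = - \frac{1839}{4}$ ($g = - \frac{3}{4} + \left(\left(-16027 - 941\right) + 16509\right) = - \frac{3}{4} + \left(-16968 + 16509\right) = - \frac{3}{4} - 459 = - \frac{1839}{4} \approx -459.75$)
$g - \frac{a{\left(\frac{1}{-116},-137 \right)}}{10888} = - \frac{1839}{4} - \frac{\frac{1}{-116} - 137}{10888} = - \frac{1839}{4} - \left(- \frac{1}{116} - 137\right) \frac{1}{10888} = - \frac{1839}{4} - \left(- \frac{15893}{116}\right) \frac{1}{10888} = - \frac{1839}{4} - - \frac{15893}{1263008} = - \frac{1839}{4} + \frac{15893}{1263008} = - \frac{580652035}{1263008}$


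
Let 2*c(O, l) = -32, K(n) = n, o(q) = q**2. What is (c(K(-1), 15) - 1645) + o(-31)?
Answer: -700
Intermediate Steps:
c(O, l) = -16 (c(O, l) = (1/2)*(-32) = -16)
(c(K(-1), 15) - 1645) + o(-31) = (-16 - 1645) + (-31)**2 = -1661 + 961 = -700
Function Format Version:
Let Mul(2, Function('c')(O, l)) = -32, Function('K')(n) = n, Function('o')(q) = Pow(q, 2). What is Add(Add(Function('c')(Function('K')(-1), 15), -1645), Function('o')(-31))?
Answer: -700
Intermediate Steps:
Function('c')(O, l) = -16 (Function('c')(O, l) = Mul(Rational(1, 2), -32) = -16)
Add(Add(Function('c')(Function('K')(-1), 15), -1645), Function('o')(-31)) = Add(Add(-16, -1645), Pow(-31, 2)) = Add(-1661, 961) = -700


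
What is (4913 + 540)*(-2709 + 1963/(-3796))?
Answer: -4314299087/292 ≈ -1.4775e+7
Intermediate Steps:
(4913 + 540)*(-2709 + 1963/(-3796)) = 5453*(-2709 + 1963*(-1/3796)) = 5453*(-2709 - 151/292) = 5453*(-791179/292) = -4314299087/292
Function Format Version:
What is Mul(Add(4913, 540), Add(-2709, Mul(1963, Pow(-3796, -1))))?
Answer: Rational(-4314299087, 292) ≈ -1.4775e+7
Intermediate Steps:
Mul(Add(4913, 540), Add(-2709, Mul(1963, Pow(-3796, -1)))) = Mul(5453, Add(-2709, Mul(1963, Rational(-1, 3796)))) = Mul(5453, Add(-2709, Rational(-151, 292))) = Mul(5453, Rational(-791179, 292)) = Rational(-4314299087, 292)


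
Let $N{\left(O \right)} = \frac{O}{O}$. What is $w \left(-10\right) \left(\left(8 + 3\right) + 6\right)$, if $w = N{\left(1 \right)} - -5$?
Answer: $-1020$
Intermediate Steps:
$N{\left(O \right)} = 1$
$w = 6$ ($w = 1 - -5 = 1 + 5 = 6$)
$w \left(-10\right) \left(\left(8 + 3\right) + 6\right) = 6 \left(-10\right) \left(\left(8 + 3\right) + 6\right) = - 60 \left(11 + 6\right) = \left(-60\right) 17 = -1020$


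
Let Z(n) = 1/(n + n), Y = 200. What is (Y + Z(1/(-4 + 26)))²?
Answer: 44521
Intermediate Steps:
Z(n) = 1/(2*n)
(Y + Z(1/(-4 + 26)))² = (200 + 1/(2*(1/(-4 + 26))))² = (200 + 1/(2*(1/22)))² = (200 + (½)*22)² = (200 + 11)² = 211² = 44521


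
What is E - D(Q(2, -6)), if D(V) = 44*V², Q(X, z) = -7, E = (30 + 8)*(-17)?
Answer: -2802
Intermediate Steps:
E = -646 (E = 38*(-17) = -646)
E - D(Q(2, -6)) = -646 - 44*(-7)² = -646 - 44*49 = -646 - 1*2156 = -646 - 2156 = -2802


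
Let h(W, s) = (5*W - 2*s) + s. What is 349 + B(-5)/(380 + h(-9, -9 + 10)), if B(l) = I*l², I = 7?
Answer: 116741/334 ≈ 349.52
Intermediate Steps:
h(W, s) = -s + 5*W (h(W, s) = (-2*s + 5*W) + s = -s + 5*W)
B(l) = 7*l²
349 + B(-5)/(380 + h(-9, -9 + 10)) = 349 + (7*(-5)²)/(380 + (-(-9 + 10) + 5*(-9))) = 349 + (7*25)/(380 + (-1*1 - 45)) = 349 + 175/(380 + (-1 - 45)) = 349 + 175/(380 - 46) = 349 + 175/334 = 116741/334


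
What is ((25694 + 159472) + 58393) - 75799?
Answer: 167760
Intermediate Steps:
((25694 + 159472) + 58393) - 75799 = (185166 + 58393) - 75799 = 243559 - 75799 = 167760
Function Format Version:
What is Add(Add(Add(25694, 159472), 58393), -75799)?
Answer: 167760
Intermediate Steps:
Add(Add(Add(25694, 159472), 58393), -75799) = Add(Add(185166, 58393), -75799) = Add(243559, -75799) = 167760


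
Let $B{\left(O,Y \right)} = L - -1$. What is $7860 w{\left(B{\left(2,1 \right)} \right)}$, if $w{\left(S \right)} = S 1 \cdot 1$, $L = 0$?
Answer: $7860$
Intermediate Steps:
$B{\left(O,Y \right)} = 1$ ($B{\left(O,Y \right)} = 0 - -1 = 0 + 1 = 1$)
$w{\left(S \right)} = S$ ($w{\left(S \right)} = S 1 = S$)
$7860 w{\left(B{\left(2,1 \right)} \right)} = 7860 \cdot 1 = 7860$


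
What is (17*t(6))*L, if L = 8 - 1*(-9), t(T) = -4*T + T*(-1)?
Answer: -8670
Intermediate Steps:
t(T) = -5*T (t(T) = -4*T - T = -5*T)
L = 17 (L = 8 + 9 = 17)
(17*t(6))*L = (17*(-5*6))*17 = (17*(-30))*17 = -510*17 = -8670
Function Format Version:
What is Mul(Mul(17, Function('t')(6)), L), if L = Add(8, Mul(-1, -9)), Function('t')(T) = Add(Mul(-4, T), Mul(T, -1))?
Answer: -8670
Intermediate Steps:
Function('t')(T) = Mul(-5, T) (Function('t')(T) = Add(Mul(-4, T), Mul(-1, T)) = Mul(-5, T))
L = 17 (L = Add(8, 9) = 17)
Mul(Mul(17, Function('t')(6)), L) = Mul(Mul(17, Mul(-5, 6)), 17) = Mul(Mul(17, -30), 17) = Mul(-510, 17) = -8670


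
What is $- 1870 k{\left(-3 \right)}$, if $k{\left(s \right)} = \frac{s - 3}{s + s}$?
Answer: $-1870$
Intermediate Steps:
$k{\left(s \right)} = \frac{-3 + s}{2 s}$
$- 1870 k{\left(-3 \right)} = - 1870 \frac{-3 - 3}{2 \left(-3\right)} = - 1870 \cdot \frac{1}{2} \left(- \frac{1}{3}\right) \left(-6\right) = \left(-1870\right) 1 = -1870$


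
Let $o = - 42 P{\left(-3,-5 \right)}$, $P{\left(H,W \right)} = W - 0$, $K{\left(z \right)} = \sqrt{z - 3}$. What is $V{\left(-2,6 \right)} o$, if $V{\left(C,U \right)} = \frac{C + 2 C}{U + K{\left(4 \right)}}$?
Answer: $-180$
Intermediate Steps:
$K{\left(z \right)} = \sqrt{-3 + z}$
$P{\left(H,W \right)} = W$ ($P{\left(H,W \right)} = W + 0 = W$)
$V{\left(C,U \right)} = \frac{3 C}{1 + U}$ ($V{\left(C,U \right)} = \frac{C + 2 C}{U + \sqrt{-3 + 4}} = \frac{3 C}{U + \sqrt{1}} = \frac{3 C}{U + 1} = \frac{3 C}{1 + U}$)
$o = 210$ ($o = \left(-42\right) \left(-5\right) = 210$)
$V{\left(-2,6 \right)} o = 3 \left(-2\right) \frac{1}{1 + 6} \cdot 210 = 3 \left(-2\right) \frac{1}{7} \cdot 210 = \left(- \frac{6}{7}\right) 210 = -180$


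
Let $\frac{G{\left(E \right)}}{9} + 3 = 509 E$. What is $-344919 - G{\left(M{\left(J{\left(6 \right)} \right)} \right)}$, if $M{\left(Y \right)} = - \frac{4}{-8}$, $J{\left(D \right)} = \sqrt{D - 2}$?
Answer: $- \frac{694365}{2} \approx -3.4718 \cdot 10^{5}$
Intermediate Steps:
$J{\left(D \right)} = \sqrt{-2 + D}$
$M{\left(Y \right)} = \frac{1}{2}$ ($M{\left(Y \right)} = \left(-4\right) \left(- \frac{1}{8}\right) = \frac{1}{2}$)
$G{\left(E \right)} = -27 + 4581 E$ ($G{\left(E \right)} = -27 + 9 \cdot 509 E = -27 + 4581 E$)
$-344919 - G{\left(M{\left(J{\left(6 \right)} \right)} \right)} = -344919 - \left(-27 + 4581 \cdot \frac{1}{2}\right) = -344919 - \left(-27 + \frac{4581}{2}\right) = -344919 - \frac{4527}{2} = - \frac{694365}{2}$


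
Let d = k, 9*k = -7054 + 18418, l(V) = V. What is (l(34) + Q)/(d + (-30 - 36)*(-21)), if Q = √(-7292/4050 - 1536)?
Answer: 51/3973 + I*√3114046/119190 ≈ 0.012837 + 0.014805*I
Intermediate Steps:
Q = I*√3114046/45 (Q = √(-7292*1/4050 - 1536) = √(-3646/2025 - 1536) = √(-3114046/2025) = I*√3114046/45 ≈ 39.215*I)
k = 3788/3 (k = (-7054 + 18418)/9 = (⅑)*11364 = 3788/3 ≈ 1262.7)
d = 3788/3 ≈ 1262.7
(l(34) + Q)/(d + (-30 - 36)*(-21)) = (34 + I*√3114046/45)/(3788/3 + (-30 - 36)*(-21)) = (34 + I*√3114046/45)/(3788/3 - 66*(-21)) = (34 + I*√3114046/45)/(3788/3 + 1386) = (34 + I*√3114046/45)/(7946/3) = (34 + I*√3114046/45)*(3/7946) = 51/3973 + I*√3114046/119190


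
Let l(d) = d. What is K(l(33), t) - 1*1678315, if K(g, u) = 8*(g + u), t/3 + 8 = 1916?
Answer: -1632259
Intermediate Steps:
t = 5724 (t = -24 + 3*1916 = -24 + 5748 = 5724)
K(g, u) = 8*g + 8*u
K(l(33), t) - 1*1678315 = (8*33 + 8*5724) - 1*1678315 = (264 + 45792) - 1678315 = 46056 - 1678315 = -1632259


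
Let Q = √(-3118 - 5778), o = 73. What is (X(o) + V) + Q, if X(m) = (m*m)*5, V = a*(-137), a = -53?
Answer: 33906 + 8*I*√139 ≈ 33906.0 + 94.319*I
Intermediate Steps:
Q = 8*I*√139 (Q = √(-8896) = 8*I*√139 ≈ 94.319*I)
V = 7261 (V = -53*(-137) = 7261)
X(m) = 5*m² (X(m) = m²*5 = 5*m²)
(X(o) + V) + Q = (5*73² + 7261) + 8*I*√139 = (5*5329 + 7261) + 8*I*√139 = (26645 + 7261) + 8*I*√139 = 33906 + 8*I*√139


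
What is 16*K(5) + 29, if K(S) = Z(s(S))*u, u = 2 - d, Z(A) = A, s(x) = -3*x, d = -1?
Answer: -691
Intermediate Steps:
u = 3 (u = 2 - 1*(-1) = 2 + 1 = 3)
K(S) = -9*S (K(S) = -3*S*3 = -9*S)
16*K(5) + 29 = 16*(-9*5) + 29 = 16*(-45) + 29 = -720 + 29 = -691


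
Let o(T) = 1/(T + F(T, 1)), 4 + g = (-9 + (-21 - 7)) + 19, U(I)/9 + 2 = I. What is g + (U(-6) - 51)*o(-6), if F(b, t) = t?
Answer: 13/5 ≈ 2.6000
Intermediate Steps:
U(I) = -18 + 9*I
g = -22 (g = -4 + ((-9 + (-21 - 7)) + 19) = -4 + ((-9 - 28) + 19) = -4 + (-37 + 19) = -4 - 18 = -22)
o(T) = 1/(1 + T) (o(T) = 1/(T + 1) = 1/(1 + T))
g + (U(-6) - 51)*o(-6) = -22 + ((-18 + 9*(-6)) - 51)/(1 - 6) = -22 + ((-18 - 54) - 51)/(-5) = -22 + (-72 - 51)*(-1/5) = -22 - 123*(-1/5) = -22 + 123/5 = 13/5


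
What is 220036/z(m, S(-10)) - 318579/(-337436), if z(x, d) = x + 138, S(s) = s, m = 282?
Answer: 18595467719/35430780 ≈ 524.84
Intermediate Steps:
z(x, d) = 138 + x
220036/z(m, S(-10)) - 318579/(-337436) = 220036/(138 + 282) - 318579/(-337436) = 220036/420 - 318579*(-1/337436) = 220036*(1/420) + 318579/337436 = 55009/105 + 318579/337436 = 18595467719/35430780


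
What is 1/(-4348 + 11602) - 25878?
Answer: -187719011/7254 ≈ -25878.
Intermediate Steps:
1/(-4348 + 11602) - 25878 = 1/7254 - 25878 = -187719011/7254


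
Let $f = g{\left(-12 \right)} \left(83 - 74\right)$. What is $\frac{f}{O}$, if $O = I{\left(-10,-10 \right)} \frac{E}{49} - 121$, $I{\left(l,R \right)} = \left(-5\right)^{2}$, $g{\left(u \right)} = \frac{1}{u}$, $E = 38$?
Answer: $\frac{147}{19916} \approx 0.007381$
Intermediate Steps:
$I{\left(l,R \right)} = 25$
$f = - \frac{3}{4}$ ($f = \frac{83 - 74}{-12} = \left(- \frac{1}{12}\right) 9 = - \frac{3}{4} \approx -0.75$)
$O = - \frac{4979}{49}$ ($O = 25 \cdot \frac{38}{49} - 121 = \frac{950}{49} - 121 = - \frac{4979}{49} \approx -101.61$)
$\frac{f}{O} = - \frac{3}{4 \left(- \frac{4979}{49}\right)} = \left(- \frac{3}{4}\right) \left(- \frac{49}{4979}\right) = \frac{147}{19916}$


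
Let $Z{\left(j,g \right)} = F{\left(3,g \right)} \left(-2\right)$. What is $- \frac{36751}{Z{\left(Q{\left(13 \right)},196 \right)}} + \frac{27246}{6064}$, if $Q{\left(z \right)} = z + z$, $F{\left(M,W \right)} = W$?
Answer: $\frac{3649039}{37142} \approx 98.246$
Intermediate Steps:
$Q{\left(z \right)} = 2 z$
$Z{\left(j,g \right)} = - 2 g$ ($Z{\left(j,g \right)} = g \left(-2\right) = - 2 g$)
$- \frac{36751}{Z{\left(Q{\left(13 \right)},196 \right)}} + \frac{27246}{6064} = - \frac{36751}{\left(-2\right) 196} + \frac{27246}{6064} = - \frac{36751}{-392} + 27246 \cdot \frac{1}{6064} = \left(-36751\right) \left(- \frac{1}{392}\right) + \frac{13623}{3032} = \frac{36751}{392} + \frac{13623}{3032} = \frac{3649039}{37142}$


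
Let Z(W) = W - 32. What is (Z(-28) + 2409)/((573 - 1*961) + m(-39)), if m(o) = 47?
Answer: -2349/341 ≈ -6.8886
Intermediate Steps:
Z(W) = -32 + W
(Z(-28) + 2409)/((573 - 1*961) + m(-39)) = ((-32 - 28) + 2409)/((573 - 1*961) + 47) = (-60 + 2409)/((573 - 961) + 47) = 2349/(-388 + 47) = 2349/(-341) = 2349*(-1/341) = -2349/341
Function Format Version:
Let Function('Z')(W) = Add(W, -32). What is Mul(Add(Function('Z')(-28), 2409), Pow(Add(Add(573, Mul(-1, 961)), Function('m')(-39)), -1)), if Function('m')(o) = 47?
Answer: Rational(-2349, 341) ≈ -6.8886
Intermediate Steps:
Function('Z')(W) = Add(-32, W)
Mul(Add(Function('Z')(-28), 2409), Pow(Add(Add(573, Mul(-1, 961)), Function('m')(-39)), -1)) = Mul(Add(Add(-32, -28), 2409), Pow(Add(Add(573, Mul(-1, 961)), 47), -1)) = Mul(Add(-60, 2409), Pow(Add(Add(573, -961), 47), -1)) = Mul(2349, Pow(Add(-388, 47), -1)) = Mul(2349, Pow(-341, -1)) = Mul(2349, Rational(-1, 341)) = Rational(-2349, 341)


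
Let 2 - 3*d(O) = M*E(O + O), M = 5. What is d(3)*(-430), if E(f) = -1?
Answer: -3010/3 ≈ -1003.3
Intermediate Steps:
d(O) = 7/3 (d(O) = ⅔ - 5*(-1)/3 = ⅔ - ⅓*(-5) = ⅔ + 5/3 = 7/3)
d(3)*(-430) = (7/3)*(-430) = -3010/3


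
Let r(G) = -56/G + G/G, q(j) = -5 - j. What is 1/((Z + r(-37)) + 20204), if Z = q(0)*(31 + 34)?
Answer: 37/735616 ≈ 5.0298e-5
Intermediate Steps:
Z = -325 (Z = (-5 - 1*0)*(31 + 34) = (-5 + 0)*65 = -5*65 = -325)
r(G) = 1 - 56/G (r(G) = -56/G + 1 = 1 - 56/G)
1/((Z + r(-37)) + 20204) = 1/((-325 + (-56 - 37)/(-37)) + 20204) = 1/((-325 - 1/37*(-93)) + 20204) = 1/((-325 + 93/37) + 20204) = 1/(-11932/37 + 20204) = 1/(735616/37) = 37/735616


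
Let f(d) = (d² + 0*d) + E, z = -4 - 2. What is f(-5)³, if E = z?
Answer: 6859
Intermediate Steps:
z = -6
E = -6
f(d) = -6 + d² (f(d) = (d² + 0*d) - 6 = (d² + 0) - 6 = d² - 6 = -6 + d²)
f(-5)³ = (-6 + (-5)²)³ = (-6 + 25)³ = 19³ = 6859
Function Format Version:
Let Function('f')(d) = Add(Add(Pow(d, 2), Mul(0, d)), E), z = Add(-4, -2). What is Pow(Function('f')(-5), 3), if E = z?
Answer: 6859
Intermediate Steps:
z = -6
E = -6
Function('f')(d) = Add(-6, Pow(d, 2)) (Function('f')(d) = Add(Add(Pow(d, 2), Mul(0, d)), -6) = Add(Add(Pow(d, 2), 0), -6) = Add(Pow(d, 2), -6) = Add(-6, Pow(d, 2)))
Pow(Function('f')(-5), 3) = Pow(Add(-6, Pow(-5, 2)), 3) = Pow(Add(-6, 25), 3) = Pow(19, 3) = 6859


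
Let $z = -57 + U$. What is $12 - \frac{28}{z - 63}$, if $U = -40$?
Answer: $\frac{487}{40} \approx 12.175$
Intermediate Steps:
$z = -97$ ($z = -57 - 40 = -97$)
$12 - \frac{28}{z - 63} = 12 - \frac{28}{-97 - 63} = 12 - \frac{28}{-160} = 12 - - \frac{7}{40} = 12 + \frac{7}{40} = \frac{487}{40}$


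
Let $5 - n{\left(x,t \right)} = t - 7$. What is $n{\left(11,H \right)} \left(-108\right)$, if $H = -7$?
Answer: $-2052$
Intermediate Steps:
$n{\left(x,t \right)} = 12 - t$ ($n{\left(x,t \right)} = 5 - \left(t - 7\right) = 5 - \left(-7 + t\right) = 12 - t$)
$n{\left(11,H \right)} \left(-108\right) = \left(12 - -7\right) \left(-108\right) = \left(12 + 7\right) \left(-108\right) = 19 \left(-108\right) = -2052$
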